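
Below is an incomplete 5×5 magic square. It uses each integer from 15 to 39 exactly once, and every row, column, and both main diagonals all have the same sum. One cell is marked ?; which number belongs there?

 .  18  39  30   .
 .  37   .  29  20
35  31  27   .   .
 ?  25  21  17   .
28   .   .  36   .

The entries are 15 through 39, which sum to 675, so each line sums to 675/5 = 135.
The remaining cell in column 2 is (5,2) = 135 − 111 = 24.
Column 4: 30 + 29 + 17 + 36 + ? = 135, so (3,4) = 23.
The remaining cell in anti-diagonal is (1,5) = 135 − 109 = 26.
Row 1 must total 135; the given cells sum to 113, so (1,1) = 22.
The remaining cell in row 3 is (3,5) = 135 − 116 = 19.
From main diagonal, 135 − (22 + 37 + 27 + 17) gives (5,5) = 32.
Row 5 must total 135; the given cells sum to 120, so (5,3) = 15.
Column 3 needs 135; the known cells sum to 102, so (2,3) = 33.
Column 5 needs 135; the known cells sum to 97, so (4,5) = 38.
From row 2, 135 − (37 + 33 + 29 + 20) gives (2,1) = 16.
The remaining cell in row 4 is (4,1) = 135 − 101 = 34.

34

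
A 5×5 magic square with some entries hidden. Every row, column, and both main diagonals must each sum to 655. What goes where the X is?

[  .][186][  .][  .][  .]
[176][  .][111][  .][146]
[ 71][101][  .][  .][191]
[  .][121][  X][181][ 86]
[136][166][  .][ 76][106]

Row 5 needs 655; the known cells sum to 484, so (5,3) = 171.
Column 2: 186 + 101 + 121 + 166 + ? = 655, so (2,2) = 81.
Column 5: 146 + 191 + 86 + 106 + ? = 655, so (1,5) = 126.
Row 2 must total 655; the given cells sum to 514, so (2,4) = 141.
Anti-diagonal must total 655; the given cells sum to 524, so (3,3) = 131.
From row 3, 655 − (71 + 101 + 131 + 191) gives (3,4) = 161.
Using column 4: 141 + 161 + 181 + 76 + ? → (1,4) = 655 − 559 = 96.
The remaining cell in main diagonal is (1,1) = 655 − 499 = 156.
From row 1, 655 − (156 + 186 + 96 + 126) gives (1,3) = 91.
Column 1: 156 + 176 + 71 + 136 + ? = 655, so (4,1) = 116.
The remaining cell in column 3 is (4,3) = 655 − 504 = 151.

151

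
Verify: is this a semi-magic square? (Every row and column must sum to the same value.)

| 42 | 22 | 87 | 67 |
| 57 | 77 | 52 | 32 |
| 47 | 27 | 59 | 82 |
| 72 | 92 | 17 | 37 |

No — column 3 sums to 215 but column 1 sums to 218.

Row 1: 42 + 22 + 87 + 67 = 218.
Row 2: 57 + 77 + 52 + 32 = 218.
Row 3: 47 + 27 + 59 + 82 = 215.
Row 4: 72 + 92 + 17 + 37 = 218.
Column 1: 42 + 57 + 47 + 72 = 218.
Column 2: 22 + 77 + 27 + 92 = 218.
Column 3: 87 + 52 + 59 + 17 = 215.
Column 4: 67 + 32 + 82 + 37 = 218.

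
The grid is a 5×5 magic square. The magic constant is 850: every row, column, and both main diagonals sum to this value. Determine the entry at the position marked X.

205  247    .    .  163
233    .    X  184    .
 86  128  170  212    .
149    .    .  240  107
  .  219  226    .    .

Using row 3: 86 + 128 + 170 + 212 + ? → (3,5) = 850 − 596 = 254.
Column 1: 205 + 233 + 86 + 149 + ? = 850, so (5,1) = 177.
Anti-diagonal needs 850; the known cells sum to 694, so (4,2) = 156.
Row 4 must total 850; the given cells sum to 652, so (4,3) = 198.
The remaining cell in column 2 is (2,2) = 850 − 750 = 100.
Main diagonal must total 850; the given cells sum to 715, so (5,5) = 135.
Using row 5: 177 + 219 + 226 + 135 + ? → (5,4) = 850 − 757 = 93.
Column 4 must total 850; the given cells sum to 729, so (1,4) = 121.
Using column 5: 163 + 254 + 107 + 135 + ? → (2,5) = 850 − 659 = 191.
The remaining cell in row 1 is (1,3) = 850 − 736 = 114.
The remaining cell in row 2 is (2,3) = 850 − 708 = 142.

142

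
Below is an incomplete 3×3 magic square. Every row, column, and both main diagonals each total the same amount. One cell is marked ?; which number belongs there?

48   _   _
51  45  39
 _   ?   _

57

Row 2 is complete and sums to 135; that is the magic constant.
Column 1: 48 + 51 + ? = 135, so (3,1) = 36.
Main diagonal must total 135; the given cells sum to 93, so (3,3) = 42.
Anti-diagonal must total 135; the given cells sum to 81, so (1,3) = 54.
Using row 1: 48 + 54 + ? → (1,2) = 135 − 102 = 33.
Using row 3: 36 + 42 + ? → (3,2) = 135 − 78 = 57.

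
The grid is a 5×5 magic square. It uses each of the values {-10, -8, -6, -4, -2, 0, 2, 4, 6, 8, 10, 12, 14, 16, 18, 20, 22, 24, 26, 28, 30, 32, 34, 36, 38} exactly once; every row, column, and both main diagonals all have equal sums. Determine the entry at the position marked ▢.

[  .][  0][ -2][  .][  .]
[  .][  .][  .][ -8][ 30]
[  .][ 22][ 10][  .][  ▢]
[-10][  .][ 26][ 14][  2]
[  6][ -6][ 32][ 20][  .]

The 25 entries sum to 350, so each line sums to 350/5 = 70.
The remaining cell in row 4 is (4,2) = 70 − 32 = 38.
Row 5 must total 70; the given cells sum to 52, so (5,5) = 18.
Column 2 needs 70; the known cells sum to 54, so (2,2) = 16.
Using column 3: -2 + 10 + 26 + 32 + ? → (2,3) = 70 − 66 = 4.
Main diagonal must total 70; the given cells sum to 58, so (1,1) = 12.
From anti-diagonal, 70 − (-8 + 10 + 38 + 6) gives (1,5) = 24.
Row 1 must total 70; the given cells sum to 34, so (1,4) = 36.
Using row 2: 16 + 4 + (-8) + 30 + ? → (2,1) = 70 − 42 = 28.
Column 1 must total 70; the given cells sum to 36, so (3,1) = 34.
Column 4 needs 70; the known cells sum to 62, so (3,4) = 8.
Using column 5: 24 + 30 + 2 + 18 + ? → (3,5) = 70 − 74 = -4.

-4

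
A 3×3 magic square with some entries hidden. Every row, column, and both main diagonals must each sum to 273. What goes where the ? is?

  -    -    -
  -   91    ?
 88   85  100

79

Column 2 must total 273; the given cells sum to 176, so (1,2) = 97.
Main diagonal must total 273; the given cells sum to 191, so (1,1) = 82.
Anti-diagonal needs 273; the known cells sum to 179, so (1,3) = 94.
Column 1 needs 273; the known cells sum to 170, so (2,1) = 103.
Column 3: 94 + 100 + ? = 273, so (2,3) = 79.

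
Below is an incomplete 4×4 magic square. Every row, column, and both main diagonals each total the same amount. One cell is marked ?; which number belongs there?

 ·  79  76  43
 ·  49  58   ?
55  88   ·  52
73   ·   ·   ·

Anti-diagonal is complete and sums to 262; that is the magic constant.
From row 1, 262 − (79 + 76 + 43) gives (1,1) = 64.
The remaining cell in row 3 is (3,3) = 262 − 195 = 67.
From column 1, 262 − (64 + 55 + 73) gives (2,1) = 70.
Column 2 needs 262; the known cells sum to 216, so (4,2) = 46.
Column 3: 76 + 58 + 67 + ? = 262, so (4,3) = 61.
Main diagonal: 64 + 49 + 67 + ? = 262, so (4,4) = 82.
The remaining cell in row 2 is (2,4) = 262 − 177 = 85.

85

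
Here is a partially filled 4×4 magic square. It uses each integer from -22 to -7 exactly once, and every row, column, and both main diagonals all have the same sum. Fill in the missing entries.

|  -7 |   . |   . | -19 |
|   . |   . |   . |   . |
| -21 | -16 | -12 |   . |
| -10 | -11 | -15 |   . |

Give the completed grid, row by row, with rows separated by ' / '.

The entries are -22 through -7, which sum to -232, so each line sums to -232/4 = -58.
Using row 3: -21 + (-16) + (-12) + ? → (3,4) = -58 − (-49) = -9.
Row 4 needs -58; the known cells sum to -36, so (4,4) = -22.
From column 1, -58 − (-7 + (-21) + (-10)) gives (2,1) = -20.
Column 4 must total -58; the given cells sum to -50, so (2,4) = -8.
Main diagonal: -7 + (-12) + (-22) + ? = -58, so (2,2) = -17.
Anti-diagonal must total -58; the given cells sum to -45, so (2,3) = -13.
The remaining cell in column 2 is (1,2) = -58 − (-44) = -14.
Column 3 needs -58; the known cells sum to -40, so (1,3) = -18.

-7 -14 -18 -19 / -20 -17 -13 -8 / -21 -16 -12 -9 / -10 -11 -15 -22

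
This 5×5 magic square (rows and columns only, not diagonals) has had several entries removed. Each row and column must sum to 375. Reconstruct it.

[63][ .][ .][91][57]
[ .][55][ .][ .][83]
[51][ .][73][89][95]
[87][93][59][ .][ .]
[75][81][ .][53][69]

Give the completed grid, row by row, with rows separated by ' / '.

Row 3: 51 + 73 + 89 + 95 + ? = 375, so (3,2) = 67.
The remaining cell in row 5 is (5,3) = 375 − 278 = 97.
Column 1: 63 + 51 + 87 + 75 + ? = 375, so (2,1) = 99.
Column 2: 55 + 67 + 93 + 81 + ? = 375, so (1,2) = 79.
From column 5, 375 − (57 + 83 + 95 + 69) gives (4,5) = 71.
Row 1 needs 375; the known cells sum to 290, so (1,3) = 85.
Row 4 needs 375; the known cells sum to 310, so (4,4) = 65.
Column 3: 85 + 73 + 59 + 97 + ? = 375, so (2,3) = 61.
The remaining cell in column 4 is (2,4) = 375 − 298 = 77.

63 79 85 91 57 / 99 55 61 77 83 / 51 67 73 89 95 / 87 93 59 65 71 / 75 81 97 53 69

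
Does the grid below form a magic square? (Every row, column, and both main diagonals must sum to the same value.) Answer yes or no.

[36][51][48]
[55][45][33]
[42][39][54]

Row 1: 36 + 51 + 48 = 135.
Row 2: 55 + 45 + 33 = 133.
Row 3: 42 + 39 + 54 = 135.
Column 1: 36 + 55 + 42 = 133.
Column 2: 51 + 45 + 39 = 135.
Column 3: 48 + 33 + 54 = 135.
Main diagonal: 36 + 45 + 54 = 135.
Anti-diagonal: 48 + 45 + 42 = 135.

No — main diagonal sums to 135 but column 1 sums to 133.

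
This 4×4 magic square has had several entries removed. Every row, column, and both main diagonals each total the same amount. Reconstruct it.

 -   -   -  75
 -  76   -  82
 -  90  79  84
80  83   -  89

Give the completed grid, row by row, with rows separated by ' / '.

86 81 88 75 / 87 76 85 82 / 77 90 79 84 / 80 83 78 89

Column 4 is already complete: 75 + 82 + 84 + 89 = 330, so that is the magic constant.
The remaining cell in row 3 is (3,1) = 330 − 253 = 77.
Row 4: 80 + 83 + 89 + ? = 330, so (4,3) = 78.
Using column 2: 76 + 90 + 83 + ? → (1,2) = 330 − 249 = 81.
Main diagonal must total 330; the given cells sum to 244, so (1,1) = 86.
Anti-diagonal: 75 + 90 + 80 + ? = 330, so (2,3) = 85.
Row 1 must total 330; the given cells sum to 242, so (1,3) = 88.
From row 2, 330 − (76 + 85 + 82) gives (2,1) = 87.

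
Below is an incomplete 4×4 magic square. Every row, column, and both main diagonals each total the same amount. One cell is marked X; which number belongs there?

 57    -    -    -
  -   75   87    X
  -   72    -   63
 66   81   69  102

60

Row 4 is complete and sums to 318; that is the magic constant.
Using column 2: 75 + 72 + 81 + ? → (1,2) = 318 − 228 = 90.
Main diagonal needs 318; the known cells sum to 234, so (3,3) = 84.
Anti-diagonal must total 318; the given cells sum to 225, so (1,4) = 93.
Row 1: 57 + 90 + 93 + ? = 318, so (1,3) = 78.
Using row 3: 72 + 84 + 63 + ? → (3,1) = 318 − 219 = 99.
Column 1 needs 318; the known cells sum to 222, so (2,1) = 96.
Column 4 must total 318; the given cells sum to 258, so (2,4) = 60.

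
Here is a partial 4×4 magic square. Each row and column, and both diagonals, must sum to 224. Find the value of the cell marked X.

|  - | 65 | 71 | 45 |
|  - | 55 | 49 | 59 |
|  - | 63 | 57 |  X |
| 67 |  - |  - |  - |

51

The remaining cell in row 1 is (1,1) = 224 − 181 = 43.
From row 2, 224 − (55 + 49 + 59) gives (2,1) = 61.
The remaining cell in column 1 is (3,1) = 224 − 171 = 53.
Using column 2: 65 + 55 + 63 + ? → (4,2) = 224 − 183 = 41.
Column 3 must total 224; the given cells sum to 177, so (4,3) = 47.
Main diagonal must total 224; the given cells sum to 155, so (4,4) = 69.
Row 3 must total 224; the given cells sum to 173, so (3,4) = 51.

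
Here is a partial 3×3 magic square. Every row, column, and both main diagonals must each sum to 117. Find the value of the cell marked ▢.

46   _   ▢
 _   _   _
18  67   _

Using row 3: 18 + 67 + ? → (3,3) = 117 − 85 = 32.
From column 1, 117 − (46 + 18) gives (2,1) = 53.
Using main diagonal: 46 + 32 + ? → (2,2) = 117 − 78 = 39.
Anti-diagonal: 39 + 18 + ? = 117, so (1,3) = 60.

60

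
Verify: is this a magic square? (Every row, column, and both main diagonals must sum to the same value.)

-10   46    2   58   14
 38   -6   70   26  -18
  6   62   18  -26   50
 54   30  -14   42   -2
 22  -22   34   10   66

Yes

Row 1: -10 + 46 + 2 + 58 + 14 = 110.
Row 2: 38 + (-6) + 70 + 26 + (-18) = 110.
Row 3: 6 + 62 + 18 + (-26) + 50 = 110.
Row 4: 54 + 30 + (-14) + 42 + (-2) = 110.
Row 5: 22 + (-22) + 34 + 10 + 66 = 110.
Column 1: -10 + 38 + 6 + 54 + 22 = 110.
Column 2: 46 + (-6) + 62 + 30 + (-22) = 110.
Column 3: 2 + 70 + 18 + (-14) + 34 = 110.
Column 4: 58 + 26 + (-26) + 42 + 10 = 110.
Column 5: 14 + (-18) + 50 + (-2) + 66 = 110.
Main diagonal: -10 + (-6) + 18 + 42 + 66 = 110.
Anti-diagonal: 14 + 26 + 18 + 30 + 22 = 110.
All lines sum to 110.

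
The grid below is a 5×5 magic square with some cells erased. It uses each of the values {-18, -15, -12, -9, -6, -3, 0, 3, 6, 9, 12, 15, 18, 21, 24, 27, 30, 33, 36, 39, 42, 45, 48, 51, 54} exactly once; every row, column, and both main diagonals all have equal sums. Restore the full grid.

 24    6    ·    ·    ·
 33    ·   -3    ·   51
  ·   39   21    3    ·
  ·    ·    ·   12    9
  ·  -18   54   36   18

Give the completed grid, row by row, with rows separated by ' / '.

The 25 entries sum to 450, so each line sums to 450/5 = 90.
Row 5 must total 90; the given cells sum to 90, so (5,1) = 0.
Main diagonal: 24 + 21 + 12 + 18 + ? = 90, so (2,2) = 15.
Row 2 must total 90; the given cells sum to 96, so (2,4) = -6.
Using column 2: 6 + 15 + 39 + (-18) + ? → (4,2) = 90 − 42 = 48.
Column 4 must total 90; the given cells sum to 45, so (1,4) = 45.
Anti-diagonal needs 90; the known cells sum to 63, so (1,5) = 27.
From row 1, 90 − (24 + 6 + 45 + 27) gives (1,3) = -12.
The remaining cell in column 3 is (4,3) = 90 − 60 = 30.
From column 5, 90 − (27 + 51 + 9 + 18) gives (3,5) = -15.
From row 3, 90 − (39 + 21 + 3 + (-15)) gives (3,1) = 42.
From row 4, 90 − (48 + 30 + 12 + 9) gives (4,1) = -9.

24 6 -12 45 27 / 33 15 -3 -6 51 / 42 39 21 3 -15 / -9 48 30 12 9 / 0 -18 54 36 18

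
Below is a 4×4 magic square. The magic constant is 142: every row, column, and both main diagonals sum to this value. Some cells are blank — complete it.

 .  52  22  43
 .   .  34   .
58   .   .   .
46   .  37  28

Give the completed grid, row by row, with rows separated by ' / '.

25 52 22 43 / 13 40 34 55 / 58 19 49 16 / 46 31 37 28

From row 1, 142 − (52 + 22 + 43) gives (1,1) = 25.
Row 4 must total 142; the given cells sum to 111, so (4,2) = 31.
Using column 1: 25 + 58 + 46 + ? → (2,1) = 142 − 129 = 13.
Column 3: 22 + 34 + 37 + ? = 142, so (3,3) = 49.
Main diagonal needs 142; the known cells sum to 102, so (2,2) = 40.
From anti-diagonal, 142 − (43 + 34 + 46) gives (3,2) = 19.
Row 2 must total 142; the given cells sum to 87, so (2,4) = 55.
Row 3: 58 + 19 + 49 + ? = 142, so (3,4) = 16.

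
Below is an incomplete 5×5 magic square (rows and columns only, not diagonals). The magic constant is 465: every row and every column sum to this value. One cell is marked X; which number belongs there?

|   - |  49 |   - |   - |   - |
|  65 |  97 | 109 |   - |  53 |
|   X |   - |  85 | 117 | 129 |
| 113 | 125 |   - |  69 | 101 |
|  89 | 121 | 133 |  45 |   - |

61

Row 2 must total 465; the given cells sum to 324, so (2,4) = 141.
Row 4 must total 465; the given cells sum to 408, so (4,3) = 57.
Row 5 must total 465; the given cells sum to 388, so (5,5) = 77.
The remaining cell in column 2 is (3,2) = 465 − 392 = 73.
From column 3, 465 − (109 + 85 + 57 + 133) gives (1,3) = 81.
Column 4 must total 465; the given cells sum to 372, so (1,4) = 93.
From column 5, 465 − (53 + 129 + 101 + 77) gives (1,5) = 105.
Row 1: 49 + 81 + 93 + 105 + ? = 465, so (1,1) = 137.
From row 3, 465 − (73 + 85 + 117 + 129) gives (3,1) = 61.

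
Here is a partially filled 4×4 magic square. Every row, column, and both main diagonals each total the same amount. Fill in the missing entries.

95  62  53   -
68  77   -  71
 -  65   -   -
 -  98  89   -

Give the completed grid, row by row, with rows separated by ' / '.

Column 2 is already complete: 62 + 77 + 65 + 98 = 302, so that is the magic constant.
The remaining cell in row 1 is (1,4) = 302 − 210 = 92.
Using row 2: 68 + 77 + 71 + ? → (2,3) = 302 − 216 = 86.
The remaining cell in column 3 is (3,3) = 302 − 228 = 74.
Main diagonal: 95 + 77 + 74 + ? = 302, so (4,4) = 56.
From anti-diagonal, 302 − (92 + 86 + 65) gives (4,1) = 59.
Using column 1: 95 + 68 + 59 + ? → (3,1) = 302 − 222 = 80.
Column 4 needs 302; the known cells sum to 219, so (3,4) = 83.

95 62 53 92 / 68 77 86 71 / 80 65 74 83 / 59 98 89 56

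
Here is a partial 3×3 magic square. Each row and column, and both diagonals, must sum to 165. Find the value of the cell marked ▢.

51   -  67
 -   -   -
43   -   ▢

Row 1 needs 165; the known cells sum to 118, so (1,2) = 47.
From column 1, 165 − (51 + 43) gives (2,1) = 71.
Anti-diagonal needs 165; the known cells sum to 110, so (2,2) = 55.
The remaining cell in row 2 is (2,3) = 165 − 126 = 39.
Column 2 needs 165; the known cells sum to 102, so (3,2) = 63.
Column 3: 67 + 39 + ? = 165, so (3,3) = 59.

59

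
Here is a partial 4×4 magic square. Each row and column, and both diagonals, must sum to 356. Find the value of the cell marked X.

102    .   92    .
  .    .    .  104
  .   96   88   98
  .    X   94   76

86

Row 3 must total 356; the given cells sum to 282, so (3,1) = 74.
Column 3: 92 + 88 + 94 + ? = 356, so (2,3) = 82.
The remaining cell in column 4 is (1,4) = 356 − 278 = 78.
Main diagonal must total 356; the given cells sum to 266, so (2,2) = 90.
Anti-diagonal needs 356; the known cells sum to 256, so (4,1) = 100.
Row 1: 102 + 92 + 78 + ? = 356, so (1,2) = 84.
Row 2: 90 + 82 + 104 + ? = 356, so (2,1) = 80.
Row 4 needs 356; the known cells sum to 270, so (4,2) = 86.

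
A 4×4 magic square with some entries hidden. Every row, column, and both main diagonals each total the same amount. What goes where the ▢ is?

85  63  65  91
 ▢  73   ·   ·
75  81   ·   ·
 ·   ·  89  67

Row 1 is complete and sums to 304; that is the magic constant.
From column 2, 304 − (63 + 73 + 81) gives (4,2) = 87.
Main diagonal must total 304; the given cells sum to 225, so (3,3) = 79.
From row 3, 304 − (75 + 81 + 79) gives (3,4) = 69.
Row 4 needs 304; the known cells sum to 243, so (4,1) = 61.
From column 1, 304 − (85 + 75 + 61) gives (2,1) = 83.

83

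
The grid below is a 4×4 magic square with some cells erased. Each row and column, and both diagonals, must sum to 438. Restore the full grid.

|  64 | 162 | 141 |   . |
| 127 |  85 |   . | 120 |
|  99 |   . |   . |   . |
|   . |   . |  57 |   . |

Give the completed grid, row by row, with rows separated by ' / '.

Row 1 needs 438; the known cells sum to 367, so (1,4) = 71.
Using row 2: 127 + 85 + 120 + ? → (2,3) = 438 − 332 = 106.
Column 1 needs 438; the known cells sum to 290, so (4,1) = 148.
Column 3: 141 + 106 + 57 + ? = 438, so (3,3) = 134.
Main diagonal must total 438; the given cells sum to 283, so (4,4) = 155.
Using anti-diagonal: 71 + 106 + 148 + ? → (3,2) = 438 − 325 = 113.
Using row 3: 99 + 113 + 134 + ? → (3,4) = 438 − 346 = 92.
The remaining cell in row 4 is (4,2) = 438 − 360 = 78.

64 162 141 71 / 127 85 106 120 / 99 113 134 92 / 148 78 57 155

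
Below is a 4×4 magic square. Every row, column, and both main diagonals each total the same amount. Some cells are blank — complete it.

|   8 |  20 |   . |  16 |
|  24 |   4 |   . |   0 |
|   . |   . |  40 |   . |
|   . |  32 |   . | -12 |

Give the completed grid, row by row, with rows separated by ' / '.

8 20 -4 16 / 24 4 12 0 / -20 -16 40 36 / 28 32 -8 -12

Main diagonal is already complete: 8 + 4 + 40 + -12 = 40, so that is the magic constant.
Row 1: 8 + 20 + 16 + ? = 40, so (1,3) = -4.
Row 2 must total 40; the given cells sum to 28, so (2,3) = 12.
Using column 2: 20 + 4 + 32 + ? → (3,2) = 40 − 56 = -16.
Column 3 needs 40; the known cells sum to 48, so (4,3) = -8.
From column 4, 40 − (16 + 0 + (-12)) gives (3,4) = 36.
Anti-diagonal: 16 + 12 + (-16) + ? = 40, so (4,1) = 28.
From row 3, 40 − (-16 + 40 + 36) gives (3,1) = -20.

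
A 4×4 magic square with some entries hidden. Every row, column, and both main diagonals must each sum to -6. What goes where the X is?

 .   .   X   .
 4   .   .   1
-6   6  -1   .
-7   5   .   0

2

Row 3: -6 + 6 + (-1) + ? = -6, so (3,4) = -5.
From row 4, -6 − (-7 + 5 + 0) gives (4,3) = -4.
Column 1: 4 + (-6) + (-7) + ? = -6, so (1,1) = 3.
Using column 4: 1 + (-5) + 0 + ? → (1,4) = -6 − (-4) = -2.
Using main diagonal: 3 + (-1) + 0 + ? → (2,2) = -6 − 2 = -8.
From anti-diagonal, -6 − (-2 + 6 + (-7)) gives (2,3) = -3.
Column 2 needs -6; the known cells sum to 3, so (1,2) = -9.
Column 3 must total -6; the given cells sum to -8, so (1,3) = 2.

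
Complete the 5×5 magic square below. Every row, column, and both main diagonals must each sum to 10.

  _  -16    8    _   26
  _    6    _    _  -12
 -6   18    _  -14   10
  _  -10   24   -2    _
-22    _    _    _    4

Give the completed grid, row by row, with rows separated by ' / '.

0 -16 8 -8 26 / 22 6 -20 14 -12 / -6 18 2 -14 10 / 16 -10 24 -2 -18 / -22 12 -4 20 4

Using row 3: -6 + 18 + (-14) + 10 + ? → (3,3) = 10 − 8 = 2.
Column 2: -16 + 6 + 18 + (-10) + ? = 10, so (5,2) = 12.
Using column 5: 26 + (-12) + 10 + 4 + ? → (4,5) = 10 − 28 = -18.
The remaining cell in main diagonal is (1,1) = 10 − 10 = 0.
The remaining cell in anti-diagonal is (2,4) = 10 − (-4) = 14.
Row 1 needs 10; the known cells sum to 18, so (1,4) = -8.
Row 4: -10 + 24 + (-2) + (-18) + ? = 10, so (4,1) = 16.
The remaining cell in column 1 is (2,1) = 10 − (-12) = 22.
Column 4: -8 + 14 + (-14) + (-2) + ? = 10, so (5,4) = 20.
From row 2, 10 − (22 + 6 + 14 + (-12)) gives (2,3) = -20.
From row 5, 10 − (-22 + 12 + 20 + 4) gives (5,3) = -4.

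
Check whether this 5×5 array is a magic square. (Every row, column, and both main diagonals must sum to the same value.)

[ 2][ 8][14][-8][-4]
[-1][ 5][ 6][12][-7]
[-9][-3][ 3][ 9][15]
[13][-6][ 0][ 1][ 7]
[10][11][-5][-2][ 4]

Row 1: 2 + 8 + 14 + (-8) + (-4) = 12.
Row 2: -1 + 5 + 6 + 12 + (-7) = 15.
Row 3: -9 + (-3) + 3 + 9 + 15 = 15.
Row 4: 13 + (-6) + 0 + 1 + 7 = 15.
Row 5: 10 + 11 + (-5) + (-2) + 4 = 18.
Column 1: 2 + (-1) + (-9) + 13 + 10 = 15.
Column 2: 8 + 5 + (-3) + (-6) + 11 = 15.
Column 3: 14 + 6 + 3 + 0 + (-5) = 18.
Column 4: -8 + 12 + 9 + 1 + (-2) = 12.
Column 5: -4 + (-7) + 15 + 7 + 4 = 15.
Main diagonal: 2 + 5 + 3 + 1 + 4 = 15.
Anti-diagonal: -4 + 12 + 3 + (-6) + 10 = 15.

No — column 3 sums to 18 but column 4 sums to 12.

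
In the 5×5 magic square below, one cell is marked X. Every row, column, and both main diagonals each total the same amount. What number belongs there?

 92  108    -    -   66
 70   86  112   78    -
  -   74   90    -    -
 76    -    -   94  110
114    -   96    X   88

72

Main diagonal is complete and sums to 450; that is the magic constant.
Row 2 must total 450; the given cells sum to 346, so (2,5) = 104.
Column 1: 92 + 70 + 76 + 114 + ? = 450, so (3,1) = 98.
Column 5: 66 + 104 + 110 + 88 + ? = 450, so (3,5) = 82.
Anti-diagonal needs 450; the known cells sum to 348, so (4,2) = 102.
From row 3, 450 − (98 + 74 + 90 + 82) gives (3,4) = 106.
Using row 4: 76 + 102 + 94 + 110 + ? → (4,3) = 450 − 382 = 68.
The remaining cell in column 2 is (5,2) = 450 − 370 = 80.
Column 3 must total 450; the given cells sum to 366, so (1,3) = 84.
From row 1, 450 − (92 + 108 + 84 + 66) gives (1,4) = 100.
Row 5: 114 + 80 + 96 + 88 + ? = 450, so (5,4) = 72.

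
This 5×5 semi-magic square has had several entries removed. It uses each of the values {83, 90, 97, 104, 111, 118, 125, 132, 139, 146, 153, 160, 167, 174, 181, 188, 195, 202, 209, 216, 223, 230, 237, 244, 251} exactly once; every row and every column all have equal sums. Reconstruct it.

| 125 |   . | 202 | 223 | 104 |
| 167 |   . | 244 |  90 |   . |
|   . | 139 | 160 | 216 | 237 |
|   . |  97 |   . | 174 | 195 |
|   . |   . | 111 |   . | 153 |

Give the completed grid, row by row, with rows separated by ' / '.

The 25 entries sum to 4175, so each line sums to 4175/5 = 835.
The remaining cell in row 1 is (1,2) = 835 − 654 = 181.
The remaining cell in row 3 is (3,1) = 835 − 752 = 83.
Column 3 must total 835; the given cells sum to 717, so (4,3) = 118.
Column 4 must total 835; the given cells sum to 703, so (5,4) = 132.
From column 5, 835 − (104 + 237 + 195 + 153) gives (2,5) = 146.
Row 2: 167 + 244 + 90 + 146 + ? = 835, so (2,2) = 188.
Row 4 must total 835; the given cells sum to 584, so (4,1) = 251.
Column 1: 125 + 167 + 83 + 251 + ? = 835, so (5,1) = 209.
Column 2: 181 + 188 + 139 + 97 + ? = 835, so (5,2) = 230.

125 181 202 223 104 / 167 188 244 90 146 / 83 139 160 216 237 / 251 97 118 174 195 / 209 230 111 132 153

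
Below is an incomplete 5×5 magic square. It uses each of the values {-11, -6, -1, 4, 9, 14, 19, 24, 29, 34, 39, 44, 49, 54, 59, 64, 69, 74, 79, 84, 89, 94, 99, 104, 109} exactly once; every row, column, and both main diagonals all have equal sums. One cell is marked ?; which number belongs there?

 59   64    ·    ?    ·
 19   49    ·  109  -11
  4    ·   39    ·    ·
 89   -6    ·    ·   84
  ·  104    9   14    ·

The 25 entries sum to 1225, so each line sums to 1225/5 = 245.
From row 2, 245 − (19 + 49 + 109 + (-11)) gives (2,3) = 79.
Using column 1: 59 + 19 + 4 + 89 + ? → (5,1) = 245 − 171 = 74.
Using column 2: 64 + 49 + (-6) + 104 + ? → (3,2) = 245 − 211 = 34.
Anti-diagonal: 109 + 39 + (-6) + 74 + ? = 245, so (1,5) = 29.
The remaining cell in row 5 is (5,5) = 245 − 201 = 44.
The remaining cell in column 5 is (3,5) = 245 − 146 = 99.
Main diagonal: 59 + 49 + 39 + 44 + ? = 245, so (4,4) = 54.
Row 3 needs 245; the known cells sum to 176, so (3,4) = 69.
From row 4, 245 − (89 + (-6) + 54 + 84) gives (4,3) = 24.
Using column 3: 79 + 39 + 24 + 9 + ? → (1,3) = 245 − 151 = 94.
Using column 4: 109 + 69 + 54 + 14 + ? → (1,4) = 245 − 246 = -1.

-1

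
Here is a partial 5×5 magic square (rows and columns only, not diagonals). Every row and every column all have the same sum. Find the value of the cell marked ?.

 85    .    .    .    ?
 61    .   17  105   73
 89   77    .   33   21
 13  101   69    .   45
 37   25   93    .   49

97

Column 1 is complete and sums to 285; that is the magic constant.
The remaining cell in row 2 is (2,2) = 285 − 256 = 29.
From row 3, 285 − (89 + 77 + 33 + 21) gives (3,3) = 65.
Row 4 needs 285; the known cells sum to 228, so (4,4) = 57.
The remaining cell in row 5 is (5,4) = 285 − 204 = 81.
The remaining cell in column 2 is (1,2) = 285 − 232 = 53.
Column 3 must total 285; the given cells sum to 244, so (1,3) = 41.
Column 4 needs 285; the known cells sum to 276, so (1,4) = 9.
From column 5, 285 − (73 + 21 + 45 + 49) gives (1,5) = 97.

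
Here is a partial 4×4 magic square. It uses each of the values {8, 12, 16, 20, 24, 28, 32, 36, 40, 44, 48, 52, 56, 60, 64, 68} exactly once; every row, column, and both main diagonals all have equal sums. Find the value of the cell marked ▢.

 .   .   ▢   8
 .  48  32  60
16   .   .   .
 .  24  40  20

The 16 entries sum to 608, so each line sums to 608/4 = 152.
From row 2, 152 − (48 + 32 + 60) gives (2,1) = 12.
Row 4 must total 152; the given cells sum to 84, so (4,1) = 68.
The remaining cell in column 1 is (1,1) = 152 − 96 = 56.
Using column 4: 8 + 60 + 20 + ? → (3,4) = 152 − 88 = 64.
The remaining cell in main diagonal is (3,3) = 152 − 124 = 28.
Using anti-diagonal: 8 + 32 + 68 + ? → (3,2) = 152 − 108 = 44.
Using column 2: 48 + 44 + 24 + ? → (1,2) = 152 − 116 = 36.
The remaining cell in column 3 is (1,3) = 152 − 100 = 52.

52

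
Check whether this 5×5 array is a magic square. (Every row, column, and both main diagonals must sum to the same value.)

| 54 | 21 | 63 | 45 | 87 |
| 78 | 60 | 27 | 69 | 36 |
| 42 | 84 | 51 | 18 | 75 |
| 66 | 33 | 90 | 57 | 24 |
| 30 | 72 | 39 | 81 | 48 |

Row 1: 54 + 21 + 63 + 45 + 87 = 270.
Row 2: 78 + 60 + 27 + 69 + 36 = 270.
Row 3: 42 + 84 + 51 + 18 + 75 = 270.
Row 4: 66 + 33 + 90 + 57 + 24 = 270.
Row 5: 30 + 72 + 39 + 81 + 48 = 270.
Column 1: 54 + 78 + 42 + 66 + 30 = 270.
Column 2: 21 + 60 + 84 + 33 + 72 = 270.
Column 3: 63 + 27 + 51 + 90 + 39 = 270.
Column 4: 45 + 69 + 18 + 57 + 81 = 270.
Column 5: 87 + 36 + 75 + 24 + 48 = 270.
Main diagonal: 54 + 60 + 51 + 57 + 48 = 270.
Anti-diagonal: 87 + 69 + 51 + 33 + 30 = 270.
All lines sum to 270.

Yes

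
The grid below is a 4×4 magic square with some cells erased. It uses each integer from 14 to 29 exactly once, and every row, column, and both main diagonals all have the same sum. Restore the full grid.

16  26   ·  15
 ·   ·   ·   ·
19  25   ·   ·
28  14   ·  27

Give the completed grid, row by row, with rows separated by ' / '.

16 26 29 15 / 23 21 18 24 / 19 25 22 20 / 28 14 17 27

The entries are 14 through 29, which sum to 344, so each line sums to 344/4 = 86.
Row 1: 16 + 26 + 15 + ? = 86, so (1,3) = 29.
Row 4 needs 86; the known cells sum to 69, so (4,3) = 17.
Column 1: 16 + 19 + 28 + ? = 86, so (2,1) = 23.
Using column 2: 26 + 25 + 14 + ? → (2,2) = 86 − 65 = 21.
The remaining cell in main diagonal is (3,3) = 86 − 64 = 22.
Anti-diagonal must total 86; the given cells sum to 68, so (2,3) = 18.
Using row 2: 23 + 21 + 18 + ? → (2,4) = 86 − 62 = 24.
Row 3 must total 86; the given cells sum to 66, so (3,4) = 20.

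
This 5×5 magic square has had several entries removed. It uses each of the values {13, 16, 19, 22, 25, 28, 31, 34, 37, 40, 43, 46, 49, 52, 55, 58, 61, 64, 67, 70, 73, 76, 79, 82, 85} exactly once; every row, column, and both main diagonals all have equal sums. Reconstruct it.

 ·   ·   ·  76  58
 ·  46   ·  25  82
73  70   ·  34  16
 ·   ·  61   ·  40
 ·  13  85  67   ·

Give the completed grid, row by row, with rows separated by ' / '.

The 25 entries sum to 1225, so each line sums to 1225/5 = 245.
The remaining cell in row 3 is (3,3) = 245 − 193 = 52.
The remaining cell in column 4 is (4,4) = 245 − 202 = 43.
From column 5, 245 − (58 + 82 + 16 + 40) gives (5,5) = 49.
From main diagonal, 245 − (46 + 52 + 43 + 49) gives (1,1) = 55.
From row 5, 245 − (13 + 85 + 67 + 49) gives (5,1) = 31.
The remaining cell in anti-diagonal is (4,2) = 245 − 166 = 79.
From row 4, 245 − (79 + 61 + 43 + 40) gives (4,1) = 22.
Column 1 needs 245; the known cells sum to 181, so (2,1) = 64.
Column 2: 46 + 70 + 79 + 13 + ? = 245, so (1,2) = 37.
Row 1 must total 245; the given cells sum to 226, so (1,3) = 19.
Row 2 must total 245; the given cells sum to 217, so (2,3) = 28.

55 37 19 76 58 / 64 46 28 25 82 / 73 70 52 34 16 / 22 79 61 43 40 / 31 13 85 67 49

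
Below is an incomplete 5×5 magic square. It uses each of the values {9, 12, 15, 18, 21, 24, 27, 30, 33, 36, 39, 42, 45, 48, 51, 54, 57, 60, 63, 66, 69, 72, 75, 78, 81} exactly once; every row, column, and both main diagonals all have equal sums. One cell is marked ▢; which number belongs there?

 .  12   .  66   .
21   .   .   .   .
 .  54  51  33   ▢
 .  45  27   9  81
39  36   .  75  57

15

The 25 entries sum to 1125, so each line sums to 1125/5 = 225.
From row 4, 225 − (45 + 27 + 9 + 81) gives (4,1) = 63.
The remaining cell in row 5 is (5,3) = 225 − 207 = 18.
Using column 2: 12 + 54 + 45 + 36 + ? → (2,2) = 225 − 147 = 78.
From column 4, 225 − (66 + 33 + 9 + 75) gives (2,4) = 42.
The remaining cell in main diagonal is (1,1) = 225 − 195 = 30.
Using anti-diagonal: 42 + 51 + 45 + 39 + ? → (1,5) = 225 − 177 = 48.
Using row 1: 30 + 12 + 66 + 48 + ? → (1,3) = 225 − 156 = 69.
Column 1 must total 225; the given cells sum to 153, so (3,1) = 72.
Column 3 needs 225; the known cells sum to 165, so (2,3) = 60.
The remaining cell in row 2 is (2,5) = 225 − 201 = 24.
From row 3, 225 − (72 + 54 + 51 + 33) gives (3,5) = 15.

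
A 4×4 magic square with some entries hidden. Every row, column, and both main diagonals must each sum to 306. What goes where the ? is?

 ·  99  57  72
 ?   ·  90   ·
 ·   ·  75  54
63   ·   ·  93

Using row 1: 99 + 57 + 72 + ? → (1,1) = 306 − 228 = 78.
Column 3 needs 306; the known cells sum to 222, so (4,3) = 84.
The remaining cell in column 4 is (2,4) = 306 − 219 = 87.
Using main diagonal: 78 + 75 + 93 + ? → (2,2) = 306 − 246 = 60.
Anti-diagonal: 72 + 90 + 63 + ? = 306, so (3,2) = 81.
Row 2 must total 306; the given cells sum to 237, so (2,1) = 69.

69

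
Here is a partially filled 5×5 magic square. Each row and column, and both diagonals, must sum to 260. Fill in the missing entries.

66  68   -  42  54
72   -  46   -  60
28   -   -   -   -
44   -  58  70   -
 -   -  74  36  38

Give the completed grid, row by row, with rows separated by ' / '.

66 68 30 42 54 / 72 34 46 48 60 / 28 40 52 64 76 / 44 56 58 70 32 / 50 62 74 36 38

The remaining cell in row 1 is (1,3) = 260 − 230 = 30.
Column 1 must total 260; the given cells sum to 210, so (5,1) = 50.
Column 3 needs 260; the known cells sum to 208, so (3,3) = 52.
From main diagonal, 260 − (66 + 52 + 70 + 38) gives (2,2) = 34.
Row 2: 72 + 34 + 46 + 60 + ? = 260, so (2,4) = 48.
Row 5 must total 260; the given cells sum to 198, so (5,2) = 62.
From column 4, 260 − (42 + 48 + 70 + 36) gives (3,4) = 64.
Using anti-diagonal: 54 + 48 + 52 + 50 + ? → (4,2) = 260 − 204 = 56.
Using row 4: 44 + 56 + 58 + 70 + ? → (4,5) = 260 − 228 = 32.
The remaining cell in column 2 is (3,2) = 260 − 220 = 40.
Column 5: 54 + 60 + 32 + 38 + ? = 260, so (3,5) = 76.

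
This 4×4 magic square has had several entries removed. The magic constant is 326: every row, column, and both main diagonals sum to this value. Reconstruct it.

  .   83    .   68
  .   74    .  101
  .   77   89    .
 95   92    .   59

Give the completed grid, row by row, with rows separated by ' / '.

104 83 71 68 / 65 74 86 101 / 62 77 89 98 / 95 92 80 59

From row 4, 326 − (95 + 92 + 59) gives (4,3) = 80.
The remaining cell in column 4 is (3,4) = 326 − 228 = 98.
Using main diagonal: 74 + 89 + 59 + ? → (1,1) = 326 − 222 = 104.
From anti-diagonal, 326 − (68 + 77 + 95) gives (2,3) = 86.
Row 1 must total 326; the given cells sum to 255, so (1,3) = 71.
Row 2 needs 326; the known cells sum to 261, so (2,1) = 65.
From row 3, 326 − (77 + 89 + 98) gives (3,1) = 62.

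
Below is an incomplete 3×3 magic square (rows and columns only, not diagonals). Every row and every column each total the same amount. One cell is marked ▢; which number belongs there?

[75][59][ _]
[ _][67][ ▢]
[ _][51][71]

Column 2 is complete and sums to 177; that is the magic constant.
From row 1, 177 − (75 + 59) gives (1,3) = 43.
Row 3 must total 177; the given cells sum to 122, so (3,1) = 55.
Using column 1: 75 + 55 + ? → (2,1) = 177 − 130 = 47.
Column 3 must total 177; the given cells sum to 114, so (2,3) = 63.

63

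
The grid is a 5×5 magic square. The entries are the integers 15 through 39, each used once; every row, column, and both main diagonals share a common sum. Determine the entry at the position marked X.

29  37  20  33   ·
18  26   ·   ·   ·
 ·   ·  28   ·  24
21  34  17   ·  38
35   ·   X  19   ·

The entries are 15 through 39, which sum to 675, so each line sums to 675/5 = 135.
From row 1, 135 − (29 + 37 + 20 + 33) gives (1,5) = 16.
Row 4: 21 + 34 + 17 + 38 + ? = 135, so (4,4) = 25.
Using column 1: 29 + 18 + 21 + 35 + ? → (3,1) = 135 − 103 = 32.
Main diagonal: 29 + 26 + 28 + 25 + ? = 135, so (5,5) = 27.
The remaining cell in anti-diagonal is (2,4) = 135 − 113 = 22.
Using column 4: 33 + 22 + 25 + 19 + ? → (3,4) = 135 − 99 = 36.
Using column 5: 16 + 24 + 38 + 27 + ? → (2,5) = 135 − 105 = 30.
Using row 2: 18 + 26 + 22 + 30 + ? → (2,3) = 135 − 96 = 39.
Using row 3: 32 + 28 + 36 + 24 + ? → (3,2) = 135 − 120 = 15.
The remaining cell in column 2 is (5,2) = 135 − 112 = 23.
The remaining cell in column 3 is (5,3) = 135 − 104 = 31.

31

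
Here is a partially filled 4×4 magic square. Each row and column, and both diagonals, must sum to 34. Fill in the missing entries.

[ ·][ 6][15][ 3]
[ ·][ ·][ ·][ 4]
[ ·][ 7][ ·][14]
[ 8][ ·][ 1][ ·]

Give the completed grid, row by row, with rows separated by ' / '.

10 6 15 3 / 5 9 16 4 / 11 7 2 14 / 8 12 1 13

Row 1 must total 34; the given cells sum to 24, so (1,1) = 10.
Column 4 must total 34; the given cells sum to 21, so (4,4) = 13.
Anti-diagonal must total 34; the given cells sum to 18, so (2,3) = 16.
Row 4: 8 + 1 + 13 + ? = 34, so (4,2) = 12.
From column 2, 34 − (6 + 7 + 12) gives (2,2) = 9.
The remaining cell in column 3 is (3,3) = 34 − 32 = 2.
Row 2 needs 34; the known cells sum to 29, so (2,1) = 5.
Row 3 must total 34; the given cells sum to 23, so (3,1) = 11.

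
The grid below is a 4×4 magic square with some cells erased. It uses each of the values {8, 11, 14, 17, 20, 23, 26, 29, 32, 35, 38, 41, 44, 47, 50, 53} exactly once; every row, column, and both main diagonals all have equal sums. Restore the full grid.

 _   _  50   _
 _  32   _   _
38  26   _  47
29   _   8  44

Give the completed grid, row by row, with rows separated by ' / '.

35 23 50 14 / 20 32 53 17 / 38 26 11 47 / 29 41 8 44

The 16 entries sum to 488, so each line sums to 488/4 = 122.
Row 3 needs 122; the known cells sum to 111, so (3,3) = 11.
Using row 4: 29 + 8 + 44 + ? → (4,2) = 122 − 81 = 41.
From column 2, 122 − (32 + 26 + 41) gives (1,2) = 23.
Using column 3: 50 + 11 + 8 + ? → (2,3) = 122 − 69 = 53.
Main diagonal: 32 + 11 + 44 + ? = 122, so (1,1) = 35.
Using anti-diagonal: 53 + 26 + 29 + ? → (1,4) = 122 − 108 = 14.
Column 1: 35 + 38 + 29 + ? = 122, so (2,1) = 20.
The remaining cell in column 4 is (2,4) = 122 − 105 = 17.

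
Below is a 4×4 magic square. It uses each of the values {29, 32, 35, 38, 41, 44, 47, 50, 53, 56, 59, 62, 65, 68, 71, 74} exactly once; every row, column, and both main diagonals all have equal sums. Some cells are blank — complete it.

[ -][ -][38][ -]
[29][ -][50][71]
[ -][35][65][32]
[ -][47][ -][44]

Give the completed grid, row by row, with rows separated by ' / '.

41 68 38 59 / 29 56 50 71 / 74 35 65 32 / 62 47 53 44

The 16 entries sum to 824, so each line sums to 824/4 = 206.
The remaining cell in row 2 is (2,2) = 206 − 150 = 56.
Row 3 needs 206; the known cells sum to 132, so (3,1) = 74.
Using column 2: 56 + 35 + 47 + ? → (1,2) = 206 − 138 = 68.
From column 3, 206 − (38 + 50 + 65) gives (4,3) = 53.
From column 4, 206 − (71 + 32 + 44) gives (1,4) = 59.
Main diagonal must total 206; the given cells sum to 165, so (1,1) = 41.
Anti-diagonal: 59 + 50 + 35 + ? = 206, so (4,1) = 62.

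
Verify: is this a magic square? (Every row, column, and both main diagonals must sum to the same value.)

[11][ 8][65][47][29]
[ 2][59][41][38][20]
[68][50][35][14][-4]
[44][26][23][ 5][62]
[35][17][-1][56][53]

Row 1: 11 + 8 + 65 + 47 + 29 = 160.
Row 2: 2 + 59 + 41 + 38 + 20 = 160.
Row 3: 68 + 50 + 35 + 14 + (-4) = 163.
Row 4: 44 + 26 + 23 + 5 + 62 = 160.
Row 5: 35 + 17 + (-1) + 56 + 53 = 160.
Column 1: 11 + 2 + 68 + 44 + 35 = 160.
Column 2: 8 + 59 + 50 + 26 + 17 = 160.
Column 3: 65 + 41 + 35 + 23 + (-1) = 163.
Column 4: 47 + 38 + 14 + 5 + 56 = 160.
Column 5: 29 + 20 + (-4) + 62 + 53 = 160.
Main diagonal: 11 + 59 + 35 + 5 + 53 = 163.
Anti-diagonal: 29 + 38 + 35 + 26 + 35 = 163.

No — row 4 sums to 160 but column 3 sums to 163.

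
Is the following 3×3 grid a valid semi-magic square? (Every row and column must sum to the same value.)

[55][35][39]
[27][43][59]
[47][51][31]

Yes

Row 1: 55 + 35 + 39 = 129.
Row 2: 27 + 43 + 59 = 129.
Row 3: 47 + 51 + 31 = 129.
Column 1: 55 + 27 + 47 = 129.
Column 2: 35 + 43 + 51 = 129.
Column 3: 39 + 59 + 31 = 129.
All lines sum to 129.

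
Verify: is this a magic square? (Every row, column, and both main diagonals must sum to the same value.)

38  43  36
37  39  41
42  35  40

Yes

Row 1: 38 + 43 + 36 = 117.
Row 2: 37 + 39 + 41 = 117.
Row 3: 42 + 35 + 40 = 117.
Column 1: 38 + 37 + 42 = 117.
Column 2: 43 + 39 + 35 = 117.
Column 3: 36 + 41 + 40 = 117.
Main diagonal: 38 + 39 + 40 = 117.
Anti-diagonal: 36 + 39 + 42 = 117.
All lines sum to 117.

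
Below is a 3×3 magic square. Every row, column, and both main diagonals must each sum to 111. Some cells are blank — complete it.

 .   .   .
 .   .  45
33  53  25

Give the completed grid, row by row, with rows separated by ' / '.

49 21 41 / 29 37 45 / 33 53 25

The remaining cell in column 3 is (1,3) = 111 − 70 = 41.
Anti-diagonal must total 111; the given cells sum to 74, so (2,2) = 37.
Row 2 must total 111; the given cells sum to 82, so (2,1) = 29.
Column 1 needs 111; the known cells sum to 62, so (1,1) = 49.
From column 2, 111 − (37 + 53) gives (1,2) = 21.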